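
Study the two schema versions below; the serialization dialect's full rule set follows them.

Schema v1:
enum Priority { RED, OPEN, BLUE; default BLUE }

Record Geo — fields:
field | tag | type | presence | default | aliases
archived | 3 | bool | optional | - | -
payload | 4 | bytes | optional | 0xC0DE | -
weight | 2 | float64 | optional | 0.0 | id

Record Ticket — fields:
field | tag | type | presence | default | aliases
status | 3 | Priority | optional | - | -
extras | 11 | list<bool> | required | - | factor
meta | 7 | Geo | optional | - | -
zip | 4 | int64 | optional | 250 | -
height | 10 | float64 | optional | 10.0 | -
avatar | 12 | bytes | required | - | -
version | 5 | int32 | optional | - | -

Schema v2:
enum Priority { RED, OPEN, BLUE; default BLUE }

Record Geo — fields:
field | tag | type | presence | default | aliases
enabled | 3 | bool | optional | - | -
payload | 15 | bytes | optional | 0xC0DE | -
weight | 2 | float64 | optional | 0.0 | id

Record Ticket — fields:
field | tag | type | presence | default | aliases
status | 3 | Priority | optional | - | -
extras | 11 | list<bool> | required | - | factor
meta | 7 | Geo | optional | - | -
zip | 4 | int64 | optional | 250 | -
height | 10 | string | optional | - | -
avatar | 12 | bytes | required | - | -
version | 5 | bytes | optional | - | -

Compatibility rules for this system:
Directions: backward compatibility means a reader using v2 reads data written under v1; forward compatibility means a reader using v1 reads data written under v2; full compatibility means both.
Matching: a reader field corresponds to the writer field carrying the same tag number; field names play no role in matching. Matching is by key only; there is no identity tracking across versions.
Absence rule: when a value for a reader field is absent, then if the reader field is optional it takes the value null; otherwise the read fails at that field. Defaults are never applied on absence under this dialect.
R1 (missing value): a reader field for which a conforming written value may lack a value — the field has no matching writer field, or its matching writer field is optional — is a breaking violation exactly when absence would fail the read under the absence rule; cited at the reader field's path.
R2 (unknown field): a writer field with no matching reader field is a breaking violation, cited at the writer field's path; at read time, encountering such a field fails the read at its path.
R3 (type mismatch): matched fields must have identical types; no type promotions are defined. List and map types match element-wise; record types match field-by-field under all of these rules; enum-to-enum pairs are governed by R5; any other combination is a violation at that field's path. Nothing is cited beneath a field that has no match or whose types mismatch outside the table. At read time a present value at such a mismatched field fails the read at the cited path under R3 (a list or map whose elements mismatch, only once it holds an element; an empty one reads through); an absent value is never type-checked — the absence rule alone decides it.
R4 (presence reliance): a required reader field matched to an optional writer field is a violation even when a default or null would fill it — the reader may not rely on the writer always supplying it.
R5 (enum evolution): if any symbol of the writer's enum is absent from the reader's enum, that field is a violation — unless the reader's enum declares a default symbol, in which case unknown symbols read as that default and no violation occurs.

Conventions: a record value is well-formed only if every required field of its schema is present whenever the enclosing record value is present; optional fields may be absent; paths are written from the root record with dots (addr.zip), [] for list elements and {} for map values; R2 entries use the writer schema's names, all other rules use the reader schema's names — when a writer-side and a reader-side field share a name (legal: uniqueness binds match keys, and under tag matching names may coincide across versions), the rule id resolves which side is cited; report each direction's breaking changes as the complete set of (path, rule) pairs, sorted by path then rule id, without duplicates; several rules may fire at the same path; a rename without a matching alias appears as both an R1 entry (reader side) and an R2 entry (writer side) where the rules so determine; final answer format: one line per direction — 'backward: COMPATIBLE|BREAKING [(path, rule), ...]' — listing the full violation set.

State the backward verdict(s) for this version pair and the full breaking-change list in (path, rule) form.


backward: BREAKING [(height, R3), (meta.payload, R2), (version, R3)]

each type pair in Ticket: writer, then reader
backward for Ticket (reader v2, writer v1):
  status: paired with writer status (Priority -> Priority; writer optional)
  extras: paired with writer extras (list<bool> -> list<bool>; writer required)
  meta: paired with writer meta (Geo -> Geo; writer optional)
  zip: paired with writer zip (int64 -> int64; writer optional)
  height: paired with writer height (float64 -> string; writer optional)
  avatar: paired with writer avatar (bytes -> bytes; writer required)
  version: paired with writer version (int32 -> bytes; writer optional)
  meta.enabled: paired with writer meta.archived (bool -> bool; writer optional)
  no writer field matches reader meta.payload
  meta.weight: paired with writer meta.weight (float64 -> float64; writer optional)
  writer meta.payload: unknown to reader
  rule R3 violated at height
  rule R2 violated at meta.payload
  rule R3 violated at version
  => 3 violation(s): backward is BREAKING for Ticket
the other Ticket changes do not affect what is asked:
  renamed field archived to enabled in record Geo -> inert for the asked Ticket verdict: nothing fires


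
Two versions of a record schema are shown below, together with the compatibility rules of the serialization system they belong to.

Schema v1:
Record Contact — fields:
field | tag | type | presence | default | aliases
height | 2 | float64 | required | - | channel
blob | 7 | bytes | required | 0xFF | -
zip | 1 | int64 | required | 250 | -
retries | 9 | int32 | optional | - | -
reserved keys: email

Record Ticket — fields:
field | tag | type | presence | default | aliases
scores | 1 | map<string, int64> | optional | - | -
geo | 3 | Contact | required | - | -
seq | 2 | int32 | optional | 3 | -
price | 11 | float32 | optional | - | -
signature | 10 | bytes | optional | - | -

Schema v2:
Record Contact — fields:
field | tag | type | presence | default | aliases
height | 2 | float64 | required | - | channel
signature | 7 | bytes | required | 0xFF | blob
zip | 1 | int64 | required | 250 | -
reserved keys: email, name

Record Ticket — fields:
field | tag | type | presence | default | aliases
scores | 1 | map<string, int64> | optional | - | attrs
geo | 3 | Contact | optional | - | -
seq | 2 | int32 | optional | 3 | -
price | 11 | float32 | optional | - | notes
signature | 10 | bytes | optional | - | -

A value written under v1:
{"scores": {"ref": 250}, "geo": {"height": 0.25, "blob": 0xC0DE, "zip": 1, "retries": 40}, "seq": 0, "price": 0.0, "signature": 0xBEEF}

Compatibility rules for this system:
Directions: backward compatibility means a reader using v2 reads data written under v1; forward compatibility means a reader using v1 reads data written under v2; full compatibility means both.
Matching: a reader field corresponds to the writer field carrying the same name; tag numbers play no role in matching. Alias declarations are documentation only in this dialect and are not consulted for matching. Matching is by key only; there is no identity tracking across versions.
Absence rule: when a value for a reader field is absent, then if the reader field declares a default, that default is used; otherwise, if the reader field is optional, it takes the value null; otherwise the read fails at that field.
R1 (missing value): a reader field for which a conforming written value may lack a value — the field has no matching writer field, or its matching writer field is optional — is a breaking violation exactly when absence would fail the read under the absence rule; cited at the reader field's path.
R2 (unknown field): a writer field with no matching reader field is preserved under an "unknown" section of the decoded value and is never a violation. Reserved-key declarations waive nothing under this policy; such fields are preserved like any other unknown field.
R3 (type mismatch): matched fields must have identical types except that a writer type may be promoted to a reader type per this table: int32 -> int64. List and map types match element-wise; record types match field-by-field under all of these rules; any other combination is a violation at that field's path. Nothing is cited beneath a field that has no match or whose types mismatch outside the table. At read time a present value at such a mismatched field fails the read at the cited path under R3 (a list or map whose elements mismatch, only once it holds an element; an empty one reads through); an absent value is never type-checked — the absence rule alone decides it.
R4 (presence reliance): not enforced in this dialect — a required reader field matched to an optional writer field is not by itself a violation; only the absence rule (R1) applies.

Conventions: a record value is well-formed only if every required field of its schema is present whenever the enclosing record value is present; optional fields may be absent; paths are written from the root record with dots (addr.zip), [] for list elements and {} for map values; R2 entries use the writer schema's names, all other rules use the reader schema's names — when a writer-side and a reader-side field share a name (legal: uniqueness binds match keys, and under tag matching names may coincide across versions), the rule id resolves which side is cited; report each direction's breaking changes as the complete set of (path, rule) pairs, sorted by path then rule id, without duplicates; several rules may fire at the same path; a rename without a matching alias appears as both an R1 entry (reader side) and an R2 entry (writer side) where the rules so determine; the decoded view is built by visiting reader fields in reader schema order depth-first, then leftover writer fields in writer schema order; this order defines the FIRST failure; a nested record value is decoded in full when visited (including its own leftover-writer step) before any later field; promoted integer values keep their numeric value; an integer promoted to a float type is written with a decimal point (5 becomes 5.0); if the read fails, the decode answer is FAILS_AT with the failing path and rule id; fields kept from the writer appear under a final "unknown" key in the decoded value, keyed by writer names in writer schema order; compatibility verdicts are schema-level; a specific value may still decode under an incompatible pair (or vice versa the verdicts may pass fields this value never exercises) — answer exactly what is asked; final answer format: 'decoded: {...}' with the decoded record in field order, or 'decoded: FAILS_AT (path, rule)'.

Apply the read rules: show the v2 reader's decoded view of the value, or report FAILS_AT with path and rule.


decoded: {"scores": {"ref": 250}, "geo": {"height": 0.25, "signature": 0xFF, "zip": 1, "unknown": {"blob": 0xC0DE, "retries": 40}}, "seq": 0, "price": 0.0, "signature": 0xBEEF}

each type pair in Ticket: writer, then reader
decode (reader v2):
  scores := {"ref": 250}
  geo.height := 0.25
  geo.signature := 0xFF (no value, default fills)
  geo.zip := 1
  writer geo.blob: kept under "unknown"
  writer geo.retries: kept under "unknown"
  seq := 0
  price := 0.0
  signature := 0xBEEF
  => decoded: {"scores": {"ref": 250}, "geo": {"height": 0.25, "signature": 0xFF, "zip": 1, "unknown": {"blob": 0xC0DE, "retries": 40}}, "seq": 0, "price": 0.0, "signature": 0xBEEF}
diffs on Ticket not affecting the asked answer:
  field geo in record Ticket: required changed to optional -> a verdict-level change on Ticket — the shown value reads the same


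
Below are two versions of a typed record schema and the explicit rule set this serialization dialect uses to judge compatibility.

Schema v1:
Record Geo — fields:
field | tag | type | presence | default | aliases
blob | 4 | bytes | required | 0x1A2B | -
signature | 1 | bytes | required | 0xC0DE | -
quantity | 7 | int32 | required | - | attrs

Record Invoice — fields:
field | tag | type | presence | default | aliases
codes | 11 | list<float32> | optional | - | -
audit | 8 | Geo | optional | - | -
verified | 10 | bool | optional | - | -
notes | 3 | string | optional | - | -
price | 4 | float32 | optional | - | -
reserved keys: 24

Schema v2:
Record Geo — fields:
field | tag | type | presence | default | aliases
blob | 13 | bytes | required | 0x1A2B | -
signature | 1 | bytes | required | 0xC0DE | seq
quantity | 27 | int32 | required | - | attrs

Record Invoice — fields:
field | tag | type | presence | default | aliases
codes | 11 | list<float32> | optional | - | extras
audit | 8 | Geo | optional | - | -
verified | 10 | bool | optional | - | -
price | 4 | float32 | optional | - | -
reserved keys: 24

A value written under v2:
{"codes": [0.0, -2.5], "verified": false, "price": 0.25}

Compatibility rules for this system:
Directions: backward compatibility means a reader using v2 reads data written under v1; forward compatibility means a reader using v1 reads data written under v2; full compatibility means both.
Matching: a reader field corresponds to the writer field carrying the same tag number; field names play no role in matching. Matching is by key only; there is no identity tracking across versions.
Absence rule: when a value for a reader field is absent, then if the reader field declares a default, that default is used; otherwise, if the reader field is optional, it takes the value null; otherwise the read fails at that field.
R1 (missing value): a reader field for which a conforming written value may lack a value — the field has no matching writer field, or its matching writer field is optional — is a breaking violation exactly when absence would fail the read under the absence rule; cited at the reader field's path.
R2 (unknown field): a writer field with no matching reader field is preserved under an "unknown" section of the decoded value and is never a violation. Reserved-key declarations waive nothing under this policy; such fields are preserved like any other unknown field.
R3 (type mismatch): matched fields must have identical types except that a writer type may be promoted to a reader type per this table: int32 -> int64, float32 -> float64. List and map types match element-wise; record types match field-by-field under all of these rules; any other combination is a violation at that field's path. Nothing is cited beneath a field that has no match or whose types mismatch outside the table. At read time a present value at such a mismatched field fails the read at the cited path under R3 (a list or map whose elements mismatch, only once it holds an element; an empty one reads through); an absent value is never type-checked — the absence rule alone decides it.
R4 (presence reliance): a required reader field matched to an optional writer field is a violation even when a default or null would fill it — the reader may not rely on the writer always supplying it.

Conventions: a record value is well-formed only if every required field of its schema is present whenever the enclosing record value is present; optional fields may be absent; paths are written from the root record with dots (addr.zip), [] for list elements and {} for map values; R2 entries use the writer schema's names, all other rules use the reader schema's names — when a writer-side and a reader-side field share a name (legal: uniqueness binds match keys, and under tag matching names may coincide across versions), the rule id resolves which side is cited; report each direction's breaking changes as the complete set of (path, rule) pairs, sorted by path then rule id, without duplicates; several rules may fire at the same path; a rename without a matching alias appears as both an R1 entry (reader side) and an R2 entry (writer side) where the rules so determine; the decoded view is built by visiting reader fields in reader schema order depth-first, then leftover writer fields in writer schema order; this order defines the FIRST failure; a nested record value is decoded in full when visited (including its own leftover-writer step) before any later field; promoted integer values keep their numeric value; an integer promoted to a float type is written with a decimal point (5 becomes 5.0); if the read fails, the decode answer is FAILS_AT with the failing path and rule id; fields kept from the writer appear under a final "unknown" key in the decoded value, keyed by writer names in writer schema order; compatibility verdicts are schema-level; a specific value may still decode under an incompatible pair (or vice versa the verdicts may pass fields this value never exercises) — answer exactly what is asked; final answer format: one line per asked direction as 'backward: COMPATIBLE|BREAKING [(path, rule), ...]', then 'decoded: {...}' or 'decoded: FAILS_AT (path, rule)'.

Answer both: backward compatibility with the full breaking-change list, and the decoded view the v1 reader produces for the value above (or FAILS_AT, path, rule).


in Invoice below, arrows point writer -> reader
backward on Invoice — v2 reading data written by v1:
  codes: list<float32> -> list<float32>, writer optional; from codes
  audit: Geo -> Geo, writer optional; from audit
  verified: bool -> bool, writer optional; from verified
  price: float32 -> float32, writer optional; from price
  writer notes: unknown to reader
  audit.blob has no writer counterpart
  audit.signature: bytes -> bytes, writer required; from audit.signature
  audit.quantity has no writer counterpart
  writer audit.blob: unknown to reader
  writer audit.quantity: unknown to reader
  breaking: (audit.quantity, R1)
  backward on Invoice therefore BREAKING (1)
migrating the Invoice value to v1:
  codes := [0.0, -2.5]
  audit := null (missing; optional => null)
  verified := false
  notes := null (missing; optional => null)
  price := 0.25
  => decoded: {"codes": [0.0, -2.5], "audit": null, "verified": false, "notes": null, "price": 0.25}
checking off the Invoice differences that do not matter here:
  field blob in record Geo: tag 4 changed to 13 -> triggers nothing under Invoice's printed rules — same verdict
  removed field notes from record Invoice -> triggers nothing under Invoice's printed rules — same verdict

backward: BREAKING [(audit.quantity, R1)]; decoded: {"codes": [0.0, -2.5], "audit": null, "verified": false, "notes": null, "price": 0.25}


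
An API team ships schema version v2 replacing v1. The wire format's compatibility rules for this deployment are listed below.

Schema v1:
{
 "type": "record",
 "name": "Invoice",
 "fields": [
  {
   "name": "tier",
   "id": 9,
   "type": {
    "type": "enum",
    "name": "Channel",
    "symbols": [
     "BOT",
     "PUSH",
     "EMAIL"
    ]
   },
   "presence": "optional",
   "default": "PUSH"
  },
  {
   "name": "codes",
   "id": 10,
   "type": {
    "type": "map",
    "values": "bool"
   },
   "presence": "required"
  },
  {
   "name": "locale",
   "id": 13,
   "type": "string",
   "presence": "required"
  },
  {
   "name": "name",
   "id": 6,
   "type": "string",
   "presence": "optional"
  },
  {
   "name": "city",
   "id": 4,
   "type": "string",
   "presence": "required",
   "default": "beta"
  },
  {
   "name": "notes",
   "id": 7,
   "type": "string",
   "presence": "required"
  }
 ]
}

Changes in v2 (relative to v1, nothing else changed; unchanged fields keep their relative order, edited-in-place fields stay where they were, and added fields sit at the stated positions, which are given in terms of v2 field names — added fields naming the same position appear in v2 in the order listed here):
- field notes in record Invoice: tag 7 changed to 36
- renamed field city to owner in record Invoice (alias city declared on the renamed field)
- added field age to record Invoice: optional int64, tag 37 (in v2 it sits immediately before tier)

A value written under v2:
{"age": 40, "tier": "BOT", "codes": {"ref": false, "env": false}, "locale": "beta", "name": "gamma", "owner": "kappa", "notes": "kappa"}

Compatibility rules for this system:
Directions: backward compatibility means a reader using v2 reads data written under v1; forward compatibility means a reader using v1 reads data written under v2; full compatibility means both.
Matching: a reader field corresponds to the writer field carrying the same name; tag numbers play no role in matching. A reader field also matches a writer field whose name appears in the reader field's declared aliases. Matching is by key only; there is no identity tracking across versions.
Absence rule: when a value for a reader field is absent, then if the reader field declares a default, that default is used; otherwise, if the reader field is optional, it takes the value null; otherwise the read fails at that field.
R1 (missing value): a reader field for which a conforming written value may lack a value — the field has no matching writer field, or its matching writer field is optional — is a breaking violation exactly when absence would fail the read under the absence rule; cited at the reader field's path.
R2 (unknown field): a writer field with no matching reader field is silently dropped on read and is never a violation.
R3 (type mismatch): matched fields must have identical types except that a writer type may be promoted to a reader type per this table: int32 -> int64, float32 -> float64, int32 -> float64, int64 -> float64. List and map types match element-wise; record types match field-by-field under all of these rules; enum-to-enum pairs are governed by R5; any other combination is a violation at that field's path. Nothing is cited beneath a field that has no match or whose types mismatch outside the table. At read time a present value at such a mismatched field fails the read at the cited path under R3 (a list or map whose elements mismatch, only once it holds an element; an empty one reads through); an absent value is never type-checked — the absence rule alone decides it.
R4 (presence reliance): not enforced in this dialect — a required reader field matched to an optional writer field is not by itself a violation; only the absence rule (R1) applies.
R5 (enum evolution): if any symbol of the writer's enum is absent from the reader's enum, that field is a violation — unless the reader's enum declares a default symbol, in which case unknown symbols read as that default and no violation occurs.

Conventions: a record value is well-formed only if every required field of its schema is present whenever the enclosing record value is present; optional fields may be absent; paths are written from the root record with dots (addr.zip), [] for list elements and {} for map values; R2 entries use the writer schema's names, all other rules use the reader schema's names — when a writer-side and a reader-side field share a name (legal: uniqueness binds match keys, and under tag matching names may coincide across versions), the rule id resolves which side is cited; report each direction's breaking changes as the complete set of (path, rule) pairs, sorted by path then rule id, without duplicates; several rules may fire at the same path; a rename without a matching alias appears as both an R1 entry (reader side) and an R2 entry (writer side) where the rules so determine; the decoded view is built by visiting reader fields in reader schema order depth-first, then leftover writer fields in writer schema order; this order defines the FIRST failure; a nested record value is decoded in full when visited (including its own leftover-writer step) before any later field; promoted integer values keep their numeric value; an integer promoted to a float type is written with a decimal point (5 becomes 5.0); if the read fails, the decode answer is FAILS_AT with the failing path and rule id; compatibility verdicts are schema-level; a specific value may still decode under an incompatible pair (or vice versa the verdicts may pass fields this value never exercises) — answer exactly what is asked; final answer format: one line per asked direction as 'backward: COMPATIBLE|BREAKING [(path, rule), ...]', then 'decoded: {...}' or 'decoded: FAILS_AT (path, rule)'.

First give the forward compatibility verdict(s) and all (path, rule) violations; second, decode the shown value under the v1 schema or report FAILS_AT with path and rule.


each type pair in Invoice: writer, then reader
forward analysis of Invoice with v1 as reader and v2 as writer:
  tier: Channel -> Channel, writer optional; from tier
  codes: map<string, bool> -> map<string, bool>, writer required; from codes
  locale: string -> string, writer required; from locale
  name: string -> string, writer optional; from name
  city: no writer-side match
  notes: string -> string, writer required; from notes
  leftover writer field: age
  leftover writer field: owner
  => no violations; forward on Invoice: COMPATIBLE
decode (reader v1):
  tier := "BOT"
  codes := {"ref": false, "env": false}
  locale := "beta"
  name := "gamma"
  city := "beta" (missing; default applied)
  notes := "kappa"
  writer age: no reader field; dropped
  writer owner: no reader field; dropped
  => decoded: {"tier": "BOT", "codes": {"ref": false, "env": false}, "locale": "beta", "name": "gamma", "city": "beta", "notes": "kappa"}
remaining Invoice differences; none change what is asked:
  field notes in record Invoice: tag 7 changed to 36 -> no rule fires on it in Invoice's dialect; the asked verdict holds
  added field age to record Invoice: optional int64, tag 37 (in v2 it sits immediately before tier) -> no rule fires on it in Invoice's dialect; the asked verdict holds

forward: COMPATIBLE []; decoded: {"tier": "BOT", "codes": {"ref": false, "env": false}, "locale": "beta", "name": "gamma", "city": "beta", "notes": "kappa"}


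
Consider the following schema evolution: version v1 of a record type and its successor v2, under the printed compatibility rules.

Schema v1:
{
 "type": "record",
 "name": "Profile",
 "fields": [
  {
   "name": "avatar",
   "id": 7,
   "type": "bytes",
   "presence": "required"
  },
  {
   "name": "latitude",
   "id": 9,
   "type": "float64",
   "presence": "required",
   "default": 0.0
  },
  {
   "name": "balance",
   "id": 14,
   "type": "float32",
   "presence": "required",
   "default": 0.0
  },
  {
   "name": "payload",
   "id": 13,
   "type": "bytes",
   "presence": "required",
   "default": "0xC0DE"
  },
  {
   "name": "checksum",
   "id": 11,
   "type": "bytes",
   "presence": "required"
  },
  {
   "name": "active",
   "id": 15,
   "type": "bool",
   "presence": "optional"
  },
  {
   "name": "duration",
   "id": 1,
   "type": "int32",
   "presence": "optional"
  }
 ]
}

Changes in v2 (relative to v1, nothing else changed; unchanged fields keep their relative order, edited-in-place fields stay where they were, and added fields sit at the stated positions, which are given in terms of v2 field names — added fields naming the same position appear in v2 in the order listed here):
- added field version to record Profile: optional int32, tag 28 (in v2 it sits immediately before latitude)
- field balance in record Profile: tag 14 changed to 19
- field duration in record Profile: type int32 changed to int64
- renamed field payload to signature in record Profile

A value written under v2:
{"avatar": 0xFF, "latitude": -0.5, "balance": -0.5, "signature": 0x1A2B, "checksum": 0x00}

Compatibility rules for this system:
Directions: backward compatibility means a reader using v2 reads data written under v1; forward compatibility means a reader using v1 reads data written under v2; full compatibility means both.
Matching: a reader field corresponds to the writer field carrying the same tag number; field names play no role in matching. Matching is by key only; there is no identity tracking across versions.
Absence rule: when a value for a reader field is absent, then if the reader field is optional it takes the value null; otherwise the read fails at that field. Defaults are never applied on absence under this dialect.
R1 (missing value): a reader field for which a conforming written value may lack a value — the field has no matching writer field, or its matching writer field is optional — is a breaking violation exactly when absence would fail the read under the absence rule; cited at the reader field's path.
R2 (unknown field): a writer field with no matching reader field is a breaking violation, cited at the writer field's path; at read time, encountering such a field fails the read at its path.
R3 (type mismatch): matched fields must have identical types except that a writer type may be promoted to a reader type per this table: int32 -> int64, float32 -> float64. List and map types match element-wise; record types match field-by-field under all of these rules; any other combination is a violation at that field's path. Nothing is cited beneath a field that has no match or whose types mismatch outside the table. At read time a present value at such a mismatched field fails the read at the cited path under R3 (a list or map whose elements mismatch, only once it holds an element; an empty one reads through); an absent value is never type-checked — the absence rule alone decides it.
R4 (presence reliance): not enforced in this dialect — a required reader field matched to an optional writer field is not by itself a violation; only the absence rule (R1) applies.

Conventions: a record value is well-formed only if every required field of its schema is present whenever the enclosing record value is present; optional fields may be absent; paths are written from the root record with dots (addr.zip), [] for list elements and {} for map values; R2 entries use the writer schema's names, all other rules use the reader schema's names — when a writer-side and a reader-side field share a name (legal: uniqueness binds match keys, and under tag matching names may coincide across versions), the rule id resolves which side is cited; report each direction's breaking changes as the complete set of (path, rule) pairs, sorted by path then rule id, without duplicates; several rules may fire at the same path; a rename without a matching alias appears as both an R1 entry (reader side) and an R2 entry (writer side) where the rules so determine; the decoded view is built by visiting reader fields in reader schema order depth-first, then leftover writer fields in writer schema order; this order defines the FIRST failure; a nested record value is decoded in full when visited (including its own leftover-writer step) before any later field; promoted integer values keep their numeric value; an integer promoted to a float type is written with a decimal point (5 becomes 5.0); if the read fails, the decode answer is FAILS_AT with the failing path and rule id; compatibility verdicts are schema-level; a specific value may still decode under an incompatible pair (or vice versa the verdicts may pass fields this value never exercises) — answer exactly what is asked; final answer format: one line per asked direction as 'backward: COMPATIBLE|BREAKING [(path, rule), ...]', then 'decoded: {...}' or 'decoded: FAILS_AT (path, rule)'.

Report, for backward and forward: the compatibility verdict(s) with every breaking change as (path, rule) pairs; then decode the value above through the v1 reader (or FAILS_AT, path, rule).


backward: BREAKING [(balance, R1), (balance, R2)]; forward: BREAKING [(balance, R1), (balance, R2), (duration, R3), (version, R2)]; decoded: FAILS_AT (balance, R1)

arrows below run writer -> reader for Profile
backward pass over Profile, reader schema v2, writer schema v1:
  avatar: bytes -> bytes, writer required; from avatar
  version has no writer counterpart
  latitude: float64 -> float64, writer required; from latitude
  balance has no writer counterpart
  signature: bytes -> bytes, writer required; from payload
  checksum: bytes -> bytes, writer required; from checksum
  active: bool -> bool, writer optional; from active
  duration: int32 -> int64, writer optional; from duration
  balance (writer side), unknown to reader
  R1 fires at balance
  R2 fires at balance
  => 2 violation(s): backward is BREAKING for Profile
forward pass over Profile, reader schema v1, writer schema v2:
  avatar: bytes -> bytes, writer required; from avatar
  latitude: float64 -> float64, writer required; from latitude
  balance has no writer counterpart
  payload: bytes -> bytes, writer required; from signature
  checksum: bytes -> bytes, writer required; from checksum
  active: bool -> bool, writer optional; from active
  duration: int64 -> int32, writer optional; from duration
  version (writer side), unknown to reader
  balance (writer side), unknown to reader
  R1 fires at balance
  R2 fires at balance
  R3 fires at duration
  R2 fires at version
  => 4 violation(s): forward is BREAKING for Profile
decode (reader v1):
  avatar := 0xFF
  latitude := -0.5
  read fails at balance under R1 (no fill)
  => FAILS_AT (balance, R1)


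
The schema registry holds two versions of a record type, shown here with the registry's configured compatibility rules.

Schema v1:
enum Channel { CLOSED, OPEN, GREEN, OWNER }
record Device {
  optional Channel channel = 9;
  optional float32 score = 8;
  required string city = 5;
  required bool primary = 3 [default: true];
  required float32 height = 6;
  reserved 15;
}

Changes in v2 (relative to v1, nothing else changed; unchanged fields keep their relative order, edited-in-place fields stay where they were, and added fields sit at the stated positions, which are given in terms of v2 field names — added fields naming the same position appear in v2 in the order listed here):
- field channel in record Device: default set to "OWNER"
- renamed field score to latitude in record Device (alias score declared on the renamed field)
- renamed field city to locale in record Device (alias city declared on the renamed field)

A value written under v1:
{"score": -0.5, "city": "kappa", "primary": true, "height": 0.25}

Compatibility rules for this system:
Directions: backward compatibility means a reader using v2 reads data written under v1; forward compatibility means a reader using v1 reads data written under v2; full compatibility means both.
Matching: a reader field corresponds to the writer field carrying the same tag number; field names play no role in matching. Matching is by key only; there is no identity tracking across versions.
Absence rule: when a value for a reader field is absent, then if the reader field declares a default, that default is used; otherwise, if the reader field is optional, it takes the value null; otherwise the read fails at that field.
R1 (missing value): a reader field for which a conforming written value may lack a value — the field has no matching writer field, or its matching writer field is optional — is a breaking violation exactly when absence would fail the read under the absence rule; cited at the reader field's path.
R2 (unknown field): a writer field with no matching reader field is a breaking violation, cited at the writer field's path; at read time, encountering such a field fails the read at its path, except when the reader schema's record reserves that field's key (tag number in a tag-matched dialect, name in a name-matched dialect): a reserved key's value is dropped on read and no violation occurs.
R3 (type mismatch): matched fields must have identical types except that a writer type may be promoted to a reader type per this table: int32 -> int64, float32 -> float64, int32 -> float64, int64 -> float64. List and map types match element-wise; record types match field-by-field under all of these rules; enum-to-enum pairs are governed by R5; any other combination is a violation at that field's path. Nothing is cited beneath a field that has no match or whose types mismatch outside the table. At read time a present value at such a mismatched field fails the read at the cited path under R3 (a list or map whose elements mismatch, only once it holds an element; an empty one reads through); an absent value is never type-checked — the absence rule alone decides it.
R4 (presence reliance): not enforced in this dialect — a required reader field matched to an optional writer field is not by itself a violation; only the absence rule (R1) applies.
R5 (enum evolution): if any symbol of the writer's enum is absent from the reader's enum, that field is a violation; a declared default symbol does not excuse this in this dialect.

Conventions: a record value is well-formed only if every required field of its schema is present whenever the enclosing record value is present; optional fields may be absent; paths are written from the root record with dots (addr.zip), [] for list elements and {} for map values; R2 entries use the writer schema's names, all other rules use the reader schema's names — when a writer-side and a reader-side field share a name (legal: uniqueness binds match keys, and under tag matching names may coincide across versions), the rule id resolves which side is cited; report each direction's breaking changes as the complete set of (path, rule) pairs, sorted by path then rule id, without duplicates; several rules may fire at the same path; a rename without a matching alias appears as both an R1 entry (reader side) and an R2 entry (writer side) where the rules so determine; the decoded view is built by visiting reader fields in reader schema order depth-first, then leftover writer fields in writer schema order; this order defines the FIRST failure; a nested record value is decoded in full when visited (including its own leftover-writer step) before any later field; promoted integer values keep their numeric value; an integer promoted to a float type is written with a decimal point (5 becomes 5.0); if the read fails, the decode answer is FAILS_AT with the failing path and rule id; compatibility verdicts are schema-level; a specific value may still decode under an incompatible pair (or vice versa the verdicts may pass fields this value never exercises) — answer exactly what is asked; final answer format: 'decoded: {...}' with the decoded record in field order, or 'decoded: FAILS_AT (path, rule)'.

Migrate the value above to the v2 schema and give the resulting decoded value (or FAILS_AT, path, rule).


in Device below, arrows point writer -> reader
migrating the Device value to v2:
  channel := "OWNER" (no value, default fills)
  latitude := -0.5 (from writer score)
  locale := "kappa" (from writer city)
  primary := true
  height := 0.25
  => decoded: {"channel": "OWNER", "latitude": -0.5, "locale": "kappa", "primary": true, "height": 0.25}

decoded: {"channel": "OWNER", "latitude": -0.5, "locale": "kappa", "primary": true, "height": 0.25}


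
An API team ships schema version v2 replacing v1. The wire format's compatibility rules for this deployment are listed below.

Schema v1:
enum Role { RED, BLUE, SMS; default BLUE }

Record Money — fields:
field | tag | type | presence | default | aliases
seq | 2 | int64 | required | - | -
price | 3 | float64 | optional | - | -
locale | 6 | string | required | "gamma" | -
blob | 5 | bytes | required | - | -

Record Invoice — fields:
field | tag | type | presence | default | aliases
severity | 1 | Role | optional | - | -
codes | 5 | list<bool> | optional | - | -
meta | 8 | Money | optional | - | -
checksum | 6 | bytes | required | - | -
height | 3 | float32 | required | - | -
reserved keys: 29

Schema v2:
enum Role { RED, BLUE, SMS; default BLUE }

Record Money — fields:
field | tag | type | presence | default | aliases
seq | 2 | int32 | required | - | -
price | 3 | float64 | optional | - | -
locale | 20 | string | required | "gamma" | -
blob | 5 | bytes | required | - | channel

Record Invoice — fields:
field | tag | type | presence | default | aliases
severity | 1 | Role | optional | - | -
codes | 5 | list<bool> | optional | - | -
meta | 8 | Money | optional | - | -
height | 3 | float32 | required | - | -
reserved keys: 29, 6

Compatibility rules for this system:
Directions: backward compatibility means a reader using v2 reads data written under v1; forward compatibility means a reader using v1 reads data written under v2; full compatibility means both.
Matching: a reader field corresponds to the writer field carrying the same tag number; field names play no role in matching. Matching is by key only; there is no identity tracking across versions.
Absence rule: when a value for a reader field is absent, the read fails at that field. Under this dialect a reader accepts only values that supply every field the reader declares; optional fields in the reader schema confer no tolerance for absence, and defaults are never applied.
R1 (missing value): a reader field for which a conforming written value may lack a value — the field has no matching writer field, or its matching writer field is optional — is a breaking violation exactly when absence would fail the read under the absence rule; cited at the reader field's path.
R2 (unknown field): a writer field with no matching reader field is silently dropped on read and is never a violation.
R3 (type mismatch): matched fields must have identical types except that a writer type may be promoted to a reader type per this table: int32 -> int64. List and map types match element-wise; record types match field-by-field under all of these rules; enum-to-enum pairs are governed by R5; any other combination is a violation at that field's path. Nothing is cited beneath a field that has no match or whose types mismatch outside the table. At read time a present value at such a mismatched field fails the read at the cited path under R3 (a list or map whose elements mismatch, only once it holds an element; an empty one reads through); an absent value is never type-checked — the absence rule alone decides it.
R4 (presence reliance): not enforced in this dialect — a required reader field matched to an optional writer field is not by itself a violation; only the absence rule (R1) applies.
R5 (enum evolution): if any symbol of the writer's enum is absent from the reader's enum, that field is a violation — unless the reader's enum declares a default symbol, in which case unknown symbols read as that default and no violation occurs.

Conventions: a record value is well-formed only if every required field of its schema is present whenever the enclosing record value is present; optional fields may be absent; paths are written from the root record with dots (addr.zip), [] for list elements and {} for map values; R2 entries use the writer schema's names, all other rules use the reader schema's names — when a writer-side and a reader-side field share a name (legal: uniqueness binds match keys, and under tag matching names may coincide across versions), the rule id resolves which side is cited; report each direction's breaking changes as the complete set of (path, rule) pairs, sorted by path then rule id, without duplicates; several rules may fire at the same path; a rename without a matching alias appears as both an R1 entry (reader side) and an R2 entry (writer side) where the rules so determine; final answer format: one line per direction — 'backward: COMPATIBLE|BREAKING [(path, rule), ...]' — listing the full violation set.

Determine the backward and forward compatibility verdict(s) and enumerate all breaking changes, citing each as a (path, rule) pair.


backward: BREAKING [(codes, R1), (meta, R1), (meta.locale, R1), (meta.price, R1), (meta.seq, R3), (severity, R1)]; forward: BREAKING [(checksum, R1), (codes, R1), (meta, R1), (meta.locale, R1), (meta.price, R1), (severity, R1)]

arrows below run writer -> reader for Invoice
backward analysis of Invoice with v2 as reader and v1 as writer:
  severity: Role -> Role, writer optional; from severity
  codes: list<bool> -> list<bool>, writer optional; from codes
  meta: Money -> Money, writer optional; from meta
  height: float32 -> float32, writer required; from height
  writer field checksum has no reader counterpart
  meta.seq: int64 -> int32, writer required; from meta.seq
  meta.price: float64 -> float64, writer optional; from meta.price
  meta.locale: no writer match
  meta.blob: bytes -> bytes, writer required; from meta.blob
  writer field meta.locale has no reader counterpart
  breaking: (codes, R1)
  breaking: (meta, R1)
  breaking: (meta.locale, R1)
  breaking: (meta.price, R1)
  breaking: (meta.seq, R3)
  breaking: (severity, R1)
  => 6 violation(s): backward is BREAKING for Invoice
forward analysis of Invoice with v1 as reader and v2 as writer:
  severity: Role -> Role, writer optional; from severity
  codes: list<bool> -> list<bool>, writer optional; from codes
  meta: Money -> Money, writer optional; from meta
  checksum: no writer match
  height: float32 -> float32, writer required; from height
  meta.seq: int32 -> int64, writer required; from meta.seq
  meta.price: float64 -> float64, writer optional; from meta.price
  meta.locale: no writer match
  meta.blob: bytes -> bytes, writer required; from meta.blob
  writer field meta.locale has no reader counterpart
  breaking: (checksum, R1)
  breaking: (codes, R1)
  breaking: (meta, R1)
  breaking: (meta.locale, R1)
  breaking: (meta.price, R1)
  breaking: (severity, R1)
  => 6 violation(s): forward is BREAKING for Invoice
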